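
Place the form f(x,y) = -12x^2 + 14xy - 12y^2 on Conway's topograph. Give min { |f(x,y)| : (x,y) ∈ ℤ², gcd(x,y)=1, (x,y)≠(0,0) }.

translate: b→10 (≡-14 mod 24), so (12,-14,12)→(12,10,10)
flip: (12,10,10)→(10,-10,12)
translate: b→10 (≡-10 mod 20), so (10,-10,12)→(10,10,12)
reduced (well bottom): (10,10,12) with a≤c, −a<b≤a
well minimum |f| = |-10| = 10 (negative-definite)

10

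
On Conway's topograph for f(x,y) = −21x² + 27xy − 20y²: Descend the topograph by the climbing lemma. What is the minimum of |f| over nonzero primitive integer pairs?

translate: b→15 (≡-27 mod 42), so (21,-27,20)→(21,15,14)
flip: (21,15,14)→(14,-15,21)
translate: b→13 (≡-15 mod 28), so (14,-15,21)→(14,13,20)
reduced (well bottom): (14,13,20) with a≤c, −a<b≤a
well minimum |f| = |-14| = 14 (negative-definite)

14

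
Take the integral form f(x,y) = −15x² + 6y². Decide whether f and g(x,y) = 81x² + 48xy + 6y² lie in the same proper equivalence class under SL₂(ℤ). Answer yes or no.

D₁ = 360, D₂ = 360
river cycle of f (length 6): (6, 12, -9), (-9, 6, 9), (9, 12, -6), (-6, 12, 9), (9, 6, -9), (-9, 12, 6)
river cycle of g (length 6): (6, 12, -9), (-9, 6, 9), (9, 12, -6), (-6, 12, 9), (9, 6, -9), (-9, 12, 6)
cycles coincide ⇒ equivalent

yes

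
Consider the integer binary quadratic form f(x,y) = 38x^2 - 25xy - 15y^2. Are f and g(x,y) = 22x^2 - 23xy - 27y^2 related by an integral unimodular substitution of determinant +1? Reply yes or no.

D₁ = 2905, D₂ = 2905
river cycle of f (length 38): (-15, 25, 38), (38, 51, -2), (-2, 53, 12), (12, 43, -22), (-22, 45, 10), (10, 35, -42), (-42, 49, 3), (3, 53, -8), (-8, 43, 33), (33, 23, -18), … (28 more)
river cycle of g (length 38): (-27, 23, 22), (22, 21, -28), (-28, 35, 15), (15, 25, -38), (-38, 51, 2), (2, 53, -12), (-12, 43, 22), (22, 45, -10), (-10, 35, 42), (42, 49, -3), … (28 more)
cycles differ ⇒ inequivalent

no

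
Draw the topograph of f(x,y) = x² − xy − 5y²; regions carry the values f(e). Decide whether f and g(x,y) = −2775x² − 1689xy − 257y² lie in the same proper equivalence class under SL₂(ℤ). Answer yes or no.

D₁ = 21, D₂ = 21
river cycle of f (length 2): (1, 3, -3), (-3, 3, 1)
river cycle of g (length 2): (1, 3, -3), (-3, 3, 1)
cycles coincide ⇒ equivalent

yes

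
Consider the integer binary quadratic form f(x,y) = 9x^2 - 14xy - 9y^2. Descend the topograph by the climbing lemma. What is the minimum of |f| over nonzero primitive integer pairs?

descent: ρ → (-9,14,9)  [lands on river]
river: ρ → (9,22,-1)
river: ρ → (-1,22,9)
river: ρ → (9,14,-9)
river: ρ → (-9,22,1)
river: ρ → (1,22,-9)
closes: descent 1, river 6
min |a| on river = 1

1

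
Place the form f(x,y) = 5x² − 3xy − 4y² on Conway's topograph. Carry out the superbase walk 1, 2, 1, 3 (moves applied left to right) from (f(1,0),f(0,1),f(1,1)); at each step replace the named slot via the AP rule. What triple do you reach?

start (5,-4,-2) = (f(1,0),f(0,1),f(1,1))
replace slot 1: 2·((-4)+(-2)) − 5 = -17 → (-17,-4,-2)
replace slot 2: 2·((-17)+(-2)) − (-4) = -34 → (-17,-34,-2)
replace slot 1: 2·((-34)+(-2)) − (-17) = -55 → (-55,-34,-2)
replace slot 3: 2·((-55)+(-34)) − (-2) = -176 → (-55,-34,-176)

-55,-34,-176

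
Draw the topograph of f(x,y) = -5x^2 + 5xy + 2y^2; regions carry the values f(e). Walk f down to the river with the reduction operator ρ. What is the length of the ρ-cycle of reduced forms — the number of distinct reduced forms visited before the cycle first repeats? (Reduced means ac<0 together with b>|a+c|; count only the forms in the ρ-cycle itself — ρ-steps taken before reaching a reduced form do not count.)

D = 65, ⌊√D⌋ = 8
river: ρ → (2,7,-2)
river: ρ → (-2,5,5)
river: ρ → (5,5,-2)
river: ρ → (-2,7,2)
river: ρ → (2,5,-5)
river: ρ → (-5,5,2)
ρ-cycle length = 6 (tail of 0 descent steps not counted)

6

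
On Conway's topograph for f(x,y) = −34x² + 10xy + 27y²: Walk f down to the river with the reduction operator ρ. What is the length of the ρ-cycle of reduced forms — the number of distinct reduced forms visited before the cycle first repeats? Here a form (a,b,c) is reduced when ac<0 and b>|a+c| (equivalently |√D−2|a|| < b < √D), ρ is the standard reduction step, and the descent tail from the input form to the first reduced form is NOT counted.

D = 3772, ⌊√D⌋ = 61
river: ρ → (27,44,-17)
river: ρ → (-17,58,6)
river: ρ → (6,50,-53)
river: ρ → (-53,56,3)
river: ρ → (3,58,-34)
river: ρ → (-34,10,27)
ρ-cycle length = 6 (tail of 0 descent steps not counted)

6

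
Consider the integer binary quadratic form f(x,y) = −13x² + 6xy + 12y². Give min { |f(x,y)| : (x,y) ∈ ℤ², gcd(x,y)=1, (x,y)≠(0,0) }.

river: ρ → (12,18,-7)
river: ρ → (-7,24,3)
river: ρ → (3,24,-7)
river: ρ → (-7,18,12)
river: ρ → (12,6,-13)
river: ρ → (-13,20,5)
river: ρ → (5,20,-13)
river: ρ → (-13,6,12)
closes: descent 0, river 8
min |a| on river = 3

3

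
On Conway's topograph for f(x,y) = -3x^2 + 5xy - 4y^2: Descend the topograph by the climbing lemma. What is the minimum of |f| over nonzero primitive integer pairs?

translate: b→1 (≡-5 mod 6), so (3,-5,4)→(3,1,2)
flip: (3,1,2)→(2,-1,3)
reduced (well bottom): (2,-1,3) with a≤c, −a<b≤a
well minimum |f| = |-2| = 2 (negative-definite)

2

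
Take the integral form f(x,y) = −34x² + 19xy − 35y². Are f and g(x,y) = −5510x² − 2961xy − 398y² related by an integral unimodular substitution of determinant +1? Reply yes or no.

D₁ = -4399, D₂ = -4399
f is negative-definite; reduce −f:
−f: reduced (well bottom): (34,-19,35) with a≤c, −a<b≤a
flip sign back: reduced form of f is (-34,19,-35)
g is negative-definite; reduce −g:
−g: flip: (5510,2961,398)→(398,-2961,5510)
−g: translate: b→223 (≡-2961 mod 796), so (398,-2961,5510)→(398,223,34)
−g: flip: (398,223,34)→(34,-223,398)
−g: translate: b→-19 (≡-223 mod 68), so (34,-223,398)→(34,-19,35)
−g: reduced (well bottom): (34,-19,35) with a≤c, −a<b≤a
flip sign back: reduced form of g is (-34,19,-35)
reduced forms (-34, 19, -35) vs (-34, 19, -35) ⇒ equivalent

yes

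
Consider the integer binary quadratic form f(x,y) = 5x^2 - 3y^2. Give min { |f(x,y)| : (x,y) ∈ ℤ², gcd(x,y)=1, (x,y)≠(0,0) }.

descent: ρ → (-3,6,2)  [lands on river]
river: ρ → (2,6,-3)
closes: descent 1, river 2
min |a| on river = 2

2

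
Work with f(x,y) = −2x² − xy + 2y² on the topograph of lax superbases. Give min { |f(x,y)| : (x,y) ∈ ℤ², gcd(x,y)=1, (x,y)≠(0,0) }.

descent: ρ → (2,1,-2)  [lands on river]
river: ρ → (-2,3,1)
river: ρ → (1,3,-2)
river: ρ → (-2,1,2)
river: ρ → (2,3,-1)
river: ρ → (-1,3,2)
closes: descent 1, river 6
min |a| on river = 1

1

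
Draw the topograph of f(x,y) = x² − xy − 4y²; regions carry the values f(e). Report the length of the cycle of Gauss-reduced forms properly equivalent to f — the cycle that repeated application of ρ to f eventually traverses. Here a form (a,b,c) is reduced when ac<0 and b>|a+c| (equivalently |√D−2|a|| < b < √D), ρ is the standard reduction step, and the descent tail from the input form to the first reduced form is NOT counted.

D = 17, ⌊√D⌋ = 4
descent: ρ → (-4,1,1)
descent: ρ → (1,3,-2)  [lands on river]
river: ρ → (-2,1,2)
river: ρ → (2,3,-1)
river: ρ → (-1,3,2)
river: ρ → (2,1,-2)
river: ρ → (-2,3,1)
ρ-cycle length = 6 (tail of 2 descent steps not counted)

6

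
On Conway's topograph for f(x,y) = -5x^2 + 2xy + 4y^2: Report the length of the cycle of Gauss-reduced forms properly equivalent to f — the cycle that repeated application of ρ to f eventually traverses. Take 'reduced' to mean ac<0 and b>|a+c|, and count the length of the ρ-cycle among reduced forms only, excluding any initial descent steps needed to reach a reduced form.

D = 84, ⌊√D⌋ = 9
river: ρ → (4,6,-3)
river: ρ → (-3,6,4)
river: ρ → (4,2,-5)
river: ρ → (-5,8,1)
river: ρ → (1,8,-5)
river: ρ → (-5,2,4)
ρ-cycle length = 6 (tail of 0 descent steps not counted)

6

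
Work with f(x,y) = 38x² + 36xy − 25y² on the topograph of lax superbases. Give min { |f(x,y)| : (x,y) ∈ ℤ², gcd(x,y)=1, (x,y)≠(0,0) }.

river: ρ → (-25,64,10)
river: ρ → (10,56,-49)
river: ρ → (-49,42,17)
river: ρ → (17,60,-22)
river: ρ → (-22,28,49)
river: ρ → (49,70,-1)
river: ρ → (-1,70,49)
river: ρ → (49,28,-22)
river: ρ → (-22,60,17)
river: ρ → (17,42,-49)
river: ρ → (-49,56,10)
river: ρ → (10,64,-25)
river: ρ → (-25,36,38)
river: ρ → (38,40,-23)
river: ρ → (-23,52,26)
river: ρ → (26,52,-23)
river: ρ → (-23,40,38)
river: ρ → (38,36,-25)
closes: descent 0, river 18
min |a| on river = 1

1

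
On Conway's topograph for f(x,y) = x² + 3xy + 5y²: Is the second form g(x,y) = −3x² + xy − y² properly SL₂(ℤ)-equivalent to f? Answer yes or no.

D₁ = -11, D₂ = -11
f: translate: b→1 (≡3 mod 2), so (1,3,5)→(1,1,3)
f: reduced (well bottom): (1,1,3) with a≤c, −a<b≤a
g is negative-definite; reduce −g:
−g: flip: (3,-1,1)→(1,1,3)
−g: reduced (well bottom): (1,1,3) with a≤c, −a<b≤a
flip sign back: reduced form of g is (-1,-1,-3)
reduced forms (1, 1, 3) vs (-1, -1, -3) ⇒ inequivalent

no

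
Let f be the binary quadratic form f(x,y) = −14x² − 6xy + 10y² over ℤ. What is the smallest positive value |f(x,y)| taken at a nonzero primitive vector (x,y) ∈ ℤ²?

descent: ρ → (10,6,-14)  [lands on river]
river: ρ → (-14,22,2)
river: ρ → (2,22,-14)
river: ρ → (-14,6,10)
river: ρ → (10,14,-10)
river: ρ → (-10,6,14)
river: ρ → (14,22,-2)
river: ρ → (-2,22,14)
river: ρ → (14,6,-10)
river: ρ → (-10,14,10)
closes: descent 1, river 10
min |a| on river = 2

2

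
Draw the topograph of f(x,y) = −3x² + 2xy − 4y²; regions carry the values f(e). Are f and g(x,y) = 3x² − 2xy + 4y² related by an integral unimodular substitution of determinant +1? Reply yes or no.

D₁ = -44, D₂ = -44
f is negative-definite; reduce −f:
−f: reduced (well bottom): (3,-2,4) with a≤c, −a<b≤a
flip sign back: reduced form of f is (-3,2,-4)
g: reduced (well bottom): (3,-2,4) with a≤c, −a<b≤a
reduced forms (-3, 2, -4) vs (3, -2, 4) ⇒ inequivalent

no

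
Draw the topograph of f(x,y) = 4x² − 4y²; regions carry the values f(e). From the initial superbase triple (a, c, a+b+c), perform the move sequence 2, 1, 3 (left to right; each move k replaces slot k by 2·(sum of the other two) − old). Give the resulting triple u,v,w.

start (4,-4,0) = (f(1,0),f(0,1),f(1,1))
replace slot 2: 2·(4+0) − (-4) = 12 → (4,12,0)
replace slot 1: 2·(12+0) − 4 = 20 → (20,12,0)
replace slot 3: 2·(20+12) − 0 = 64 → (20,12,64)

20,12,64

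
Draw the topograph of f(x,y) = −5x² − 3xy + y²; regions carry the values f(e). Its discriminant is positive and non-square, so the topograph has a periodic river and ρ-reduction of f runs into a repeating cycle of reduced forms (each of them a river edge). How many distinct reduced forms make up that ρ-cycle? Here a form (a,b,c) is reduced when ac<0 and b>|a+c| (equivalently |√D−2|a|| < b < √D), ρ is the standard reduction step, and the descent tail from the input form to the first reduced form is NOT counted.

D = 29, ⌊√D⌋ = 5
descent: ρ → (1,5,-1)  [lands on river]
river: ρ → (-1,5,1)
ρ-cycle length = 2 (tail of 1 descent step not counted)

2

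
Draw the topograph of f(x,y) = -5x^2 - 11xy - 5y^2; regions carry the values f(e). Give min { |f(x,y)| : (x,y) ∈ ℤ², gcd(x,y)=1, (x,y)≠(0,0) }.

descent: ρ → (-5,1,1)
descent: ρ → (1,3,-3)  [lands on river]
river: ρ → (-3,3,1)
closes: descent 2, river 2
min |a| on river = 1

1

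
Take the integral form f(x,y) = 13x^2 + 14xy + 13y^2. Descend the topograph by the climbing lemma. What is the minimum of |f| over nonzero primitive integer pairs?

translate: b→-12 (≡14 mod 26), so (13,14,13)→(13,-12,12)
flip: (13,-12,12)→(12,12,13)
reduced (well bottom): (12,12,13) with a≤c, −a<b≤a
well minimum = a = 12

12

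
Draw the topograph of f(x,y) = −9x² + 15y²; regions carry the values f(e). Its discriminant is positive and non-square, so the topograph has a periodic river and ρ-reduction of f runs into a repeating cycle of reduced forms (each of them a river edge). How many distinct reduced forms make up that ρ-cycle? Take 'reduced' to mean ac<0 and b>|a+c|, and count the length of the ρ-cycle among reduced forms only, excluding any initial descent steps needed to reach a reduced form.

D = 540, ⌊√D⌋ = 23
descent: ρ → (15,0,-9)
descent: ρ → (-9,18,6)  [lands on river]
river: ρ → (6,18,-9)
ρ-cycle length = 2 (tail of 2 descent steps not counted)

2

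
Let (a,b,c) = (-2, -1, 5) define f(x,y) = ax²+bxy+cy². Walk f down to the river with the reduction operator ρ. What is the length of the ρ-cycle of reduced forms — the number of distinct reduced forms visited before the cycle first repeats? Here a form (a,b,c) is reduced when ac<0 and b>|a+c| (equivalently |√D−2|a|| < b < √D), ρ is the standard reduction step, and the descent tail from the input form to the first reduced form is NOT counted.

D = 41, ⌊√D⌋ = 6
descent: ρ → (5,1,-2)
descent: ρ → (-2,3,4)  [lands on river]
river: ρ → (4,5,-1)
river: ρ → (-1,5,4)
river: ρ → (4,3,-2)
river: ρ → (-2,5,2)
river: ρ → (2,3,-4)
river: ρ → (-4,5,1)
river: ρ → (1,5,-4)
river: ρ → (-4,3,2)
river: ρ → (2,5,-2)
ρ-cycle length = 10 (tail of 2 descent steps not counted)

10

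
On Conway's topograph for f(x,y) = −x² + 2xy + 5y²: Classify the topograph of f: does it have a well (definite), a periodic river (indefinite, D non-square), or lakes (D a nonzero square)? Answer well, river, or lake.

D = b²−4ac = 2² − 4·(-1)·5 = 24
D > 0 non-square ⇒ indefinite ⇒ periodic river

river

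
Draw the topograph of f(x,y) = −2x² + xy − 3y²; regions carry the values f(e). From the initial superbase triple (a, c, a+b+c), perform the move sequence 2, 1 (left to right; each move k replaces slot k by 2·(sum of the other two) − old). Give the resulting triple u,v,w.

start (-2,-3,-4) = (f(1,0),f(0,1),f(1,1))
replace slot 2: 2·((-2)+(-4)) − (-3) = -9 → (-2,-9,-4)
replace slot 1: 2·((-9)+(-4)) − (-2) = -24 → (-24,-9,-4)

-24,-9,-4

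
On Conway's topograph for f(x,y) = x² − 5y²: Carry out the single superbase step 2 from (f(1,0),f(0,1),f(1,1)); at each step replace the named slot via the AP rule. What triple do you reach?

start (1,-5,-4) = (f(1,0),f(0,1),f(1,1))
replace slot 2: 2·(1+(-4)) − (-5) = -1 → (1,-1,-4)

1,-1,-4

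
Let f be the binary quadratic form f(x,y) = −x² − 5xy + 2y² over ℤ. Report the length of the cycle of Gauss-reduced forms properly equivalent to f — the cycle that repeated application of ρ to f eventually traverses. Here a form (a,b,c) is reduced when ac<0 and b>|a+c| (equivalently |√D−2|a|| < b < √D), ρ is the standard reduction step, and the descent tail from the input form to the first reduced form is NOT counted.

D = 33, ⌊√D⌋ = 5
descent: ρ → (2,5,-1)  [lands on river]
river: ρ → (-1,5,2)
river: ρ → (2,3,-3)
river: ρ → (-3,3,2)
ρ-cycle length = 4 (tail of 1 descent step not counted)

4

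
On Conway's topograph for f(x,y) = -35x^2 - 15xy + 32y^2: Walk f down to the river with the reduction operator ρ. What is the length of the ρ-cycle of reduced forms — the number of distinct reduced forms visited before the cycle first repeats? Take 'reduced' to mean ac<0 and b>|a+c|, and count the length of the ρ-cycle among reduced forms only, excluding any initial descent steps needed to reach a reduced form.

D = 4705, ⌊√D⌋ = 68
descent: ρ → (32,15,-35)  [lands on river]
river: ρ → (-35,55,12)
river: ρ → (12,65,-10)
river: ρ → (-10,55,42)
river: ρ → (42,29,-23)
river: ρ → (-23,63,8)
river: ρ → (8,65,-15)
river: ρ → (-15,55,28)
river: ρ → (28,57,-13)
river: ρ → (-13,47,48)
river: ρ → (48,49,-12)
river: ρ → (-12,47,52)
river: ρ → (52,57,-7)
river: ρ → (-7,55,60)
river: ρ → (60,65,-2)
river: ρ → (-2,67,27)
river: ρ → (27,41,-28)
river: ρ → (-28,15,40)
river: ρ → (40,65,-3)
river: ρ → (-3,67,18)
river: ρ → (18,41,-42)
river: ρ → (-42,43,17)
river: ρ → (17,59,-18)
river: ρ → (-18,49,32)
ρ-cycle length = 24 (tail of 1 descent step not counted)

24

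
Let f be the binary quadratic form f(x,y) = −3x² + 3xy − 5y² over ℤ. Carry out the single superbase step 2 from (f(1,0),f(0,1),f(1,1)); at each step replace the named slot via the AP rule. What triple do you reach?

start (-3,-5,-5) = (f(1,0),f(0,1),f(1,1))
replace slot 2: 2·((-3)+(-5)) − (-5) = -11 → (-3,-11,-5)

-3,-11,-5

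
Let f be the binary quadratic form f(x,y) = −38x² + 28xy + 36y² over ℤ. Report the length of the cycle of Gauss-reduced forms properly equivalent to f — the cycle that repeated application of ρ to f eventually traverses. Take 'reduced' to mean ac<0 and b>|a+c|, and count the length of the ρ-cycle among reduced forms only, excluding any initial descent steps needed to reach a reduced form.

D = 6256, ⌊√D⌋ = 79
river: ρ → (36,44,-30)
river: ρ → (-30,76,4)
river: ρ → (4,76,-30)
river: ρ → (-30,44,36)
river: ρ → (36,28,-38)
river: ρ → (-38,48,26)
river: ρ → (26,56,-30)
river: ρ → (-30,64,18)
river: ρ → (18,44,-60)
river: ρ → (-60,76,2)
river: ρ → (2,76,-60)
river: ρ → (-60,44,18)
river: ρ → (18,64,-30)
river: ρ → (-30,56,26)
river: ρ → (26,48,-38)
river: ρ → (-38,28,36)
ρ-cycle length = 16 (tail of 0 descent steps not counted)

16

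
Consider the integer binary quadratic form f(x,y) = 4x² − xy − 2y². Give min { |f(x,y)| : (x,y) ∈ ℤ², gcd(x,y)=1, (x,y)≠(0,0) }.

descent: ρ → (-2,5,1)  [lands on river]
river: ρ → (1,5,-2)
river: ρ → (-2,3,3)
river: ρ → (3,3,-2)
closes: descent 1, river 4
min |a| on river = 1

1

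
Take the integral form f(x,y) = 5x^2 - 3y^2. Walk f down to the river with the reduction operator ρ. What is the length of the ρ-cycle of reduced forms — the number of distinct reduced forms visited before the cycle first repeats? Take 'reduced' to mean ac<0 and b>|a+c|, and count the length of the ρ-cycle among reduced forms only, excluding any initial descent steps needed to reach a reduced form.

D = 60, ⌊√D⌋ = 7
descent: ρ → (-3,6,2)  [lands on river]
river: ρ → (2,6,-3)
ρ-cycle length = 2 (tail of 1 descent step not counted)

2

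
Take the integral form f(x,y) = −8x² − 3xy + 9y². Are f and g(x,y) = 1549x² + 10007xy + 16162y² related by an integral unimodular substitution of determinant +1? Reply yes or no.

D₁ = 297, D₂ = 297
river cycle of f (length 10): (9, 3, -8), (-8, 13, 4), (4, 11, -11), (-11, 11, 4), (4, 13, -8), (-8, 3, 9), (9, 15, -2), (-2, 17, 1), (1, 17, -2), (-2, 15, 9)
river cycle of g (length 10): (9, 3, -8), (-8, 13, 4), (4, 11, -11), (-11, 11, 4), (4, 13, -8), (-8, 3, 9), (9, 15, -2), (-2, 17, 1), (1, 17, -2), (-2, 15, 9)
cycles coincide ⇒ equivalent

yes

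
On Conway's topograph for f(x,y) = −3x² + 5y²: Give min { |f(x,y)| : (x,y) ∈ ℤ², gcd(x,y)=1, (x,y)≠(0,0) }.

descent: ρ → (5,0,-3)
descent: ρ → (-3,6,2)  [lands on river]
river: ρ → (2,6,-3)
closes: descent 2, river 2
min |a| on river = 2

2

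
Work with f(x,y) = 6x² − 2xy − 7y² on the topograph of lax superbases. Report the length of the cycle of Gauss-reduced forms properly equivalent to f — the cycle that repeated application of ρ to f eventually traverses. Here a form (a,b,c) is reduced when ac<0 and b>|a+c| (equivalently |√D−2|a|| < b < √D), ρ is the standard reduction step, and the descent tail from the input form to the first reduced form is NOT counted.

D = 172, ⌊√D⌋ = 13
descent: ρ → (-7,2,6)  [lands on river]
river: ρ → (6,10,-3)
river: ρ → (-3,8,9)
river: ρ → (9,10,-2)
river: ρ → (-2,10,9)
river: ρ → (9,8,-3)
river: ρ → (-3,10,6)
river: ρ → (6,2,-7)
river: ρ → (-7,12,1)
river: ρ → (1,12,-7)
ρ-cycle length = 10 (tail of 1 descent step not counted)

10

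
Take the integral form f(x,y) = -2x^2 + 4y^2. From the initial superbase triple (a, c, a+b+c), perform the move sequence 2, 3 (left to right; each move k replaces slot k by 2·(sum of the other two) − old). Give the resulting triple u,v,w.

start (-2,4,2) = (f(1,0),f(0,1),f(1,1))
replace slot 2: 2·((-2)+2) − 4 = -4 → (-2,-4,2)
replace slot 3: 2·((-2)+(-4)) − 2 = -14 → (-2,-4,-14)

-2,-4,-14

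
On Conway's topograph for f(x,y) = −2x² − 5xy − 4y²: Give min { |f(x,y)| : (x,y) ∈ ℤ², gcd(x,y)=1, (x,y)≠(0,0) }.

translate: b→1 (≡5 mod 4), so (2,5,4)→(2,1,1)
flip: (2,1,1)→(1,-1,2)
translate: b→1 (≡-1 mod 2), so (1,-1,2)→(1,1,2)
reduced (well bottom): (1,1,2) with a≤c, −a<b≤a
well minimum |f| = |-1| = 1 (negative-definite)

1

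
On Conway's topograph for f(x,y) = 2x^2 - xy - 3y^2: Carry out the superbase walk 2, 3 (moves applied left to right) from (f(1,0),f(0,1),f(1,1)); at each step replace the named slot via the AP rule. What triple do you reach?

start (2,-3,-2) = (f(1,0),f(0,1),f(1,1))
replace slot 2: 2·(2+(-2)) − (-3) = 3 → (2,3,-2)
replace slot 3: 2·(2+3) − (-2) = 12 → (2,3,12)

2,3,12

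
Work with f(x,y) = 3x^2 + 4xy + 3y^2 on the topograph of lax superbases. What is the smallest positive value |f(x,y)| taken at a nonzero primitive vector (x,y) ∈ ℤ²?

translate: b→-2 (≡4 mod 6), so (3,4,3)→(3,-2,2)
flip: (3,-2,2)→(2,2,3)
reduced (well bottom): (2,2,3) with a≤c, −a<b≤a
well minimum = a = 2

2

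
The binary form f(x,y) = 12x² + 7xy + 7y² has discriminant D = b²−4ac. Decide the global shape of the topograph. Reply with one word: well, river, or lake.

D = b²−4ac = 7² − 4·12·7 = -287
D < 0 ⇒ definite ⇒ every region one sign ⇒ single well

well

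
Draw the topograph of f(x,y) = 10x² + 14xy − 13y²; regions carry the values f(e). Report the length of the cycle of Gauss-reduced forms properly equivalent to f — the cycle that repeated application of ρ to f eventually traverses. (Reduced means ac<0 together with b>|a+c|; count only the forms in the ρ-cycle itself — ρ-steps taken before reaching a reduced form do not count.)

D = 716, ⌊√D⌋ = 26
river: ρ → (-13,12,11)
river: ρ → (11,10,-14)
river: ρ → (-14,18,7)
river: ρ → (7,24,-5)
river: ρ → (-5,26,2)
river: ρ → (2,26,-5)
river: ρ → (-5,24,7)
river: ρ → (7,18,-14)
river: ρ → (-14,10,11)
river: ρ → (11,12,-13)
river: ρ → (-13,14,10)
river: ρ → (10,26,-1)
river: ρ → (-1,26,10)
river: ρ → (10,14,-13)
ρ-cycle length = 14 (tail of 0 descent steps not counted)

14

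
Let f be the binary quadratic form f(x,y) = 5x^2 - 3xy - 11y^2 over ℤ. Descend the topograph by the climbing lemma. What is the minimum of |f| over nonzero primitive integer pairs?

descent: ρ → (-11,3,5)
descent: ρ → (5,7,-9)  [lands on river]
river: ρ → (-9,11,3)
river: ρ → (3,13,-5)
river: ρ → (-5,7,9)
river: ρ → (9,11,-3)
river: ρ → (-3,13,5)
closes: descent 2, river 6
min |a| on river = 3

3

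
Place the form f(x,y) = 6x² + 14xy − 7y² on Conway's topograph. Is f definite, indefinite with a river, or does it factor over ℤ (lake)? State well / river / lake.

D = b²−4ac = 14² − 4·6·(-7) = 364
D > 0 non-square ⇒ indefinite ⇒ periodic river

river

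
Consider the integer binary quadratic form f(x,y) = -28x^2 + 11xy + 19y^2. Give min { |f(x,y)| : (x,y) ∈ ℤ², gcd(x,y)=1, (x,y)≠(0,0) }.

river: ρ → (19,27,-20)
river: ρ → (-20,13,26)
river: ρ → (26,39,-7)
river: ρ → (-7,45,8)
river: ρ → (8,35,-32)
river: ρ → (-32,29,11)
river: ρ → (11,37,-20)
river: ρ → (-20,43,5)
river: ρ → (5,47,-2)
river: ρ → (-2,45,28)
river: ρ → (28,11,-19)
river: ρ → (-19,27,20)
river: ρ → (20,13,-26)
river: ρ → (-26,39,7)
river: ρ → (7,45,-8)
river: ρ → (-8,35,32)
river: ρ → (32,29,-11)
river: ρ → (-11,37,20)
river: ρ → (20,43,-5)
river: ρ → (-5,47,2)
river: ρ → (2,45,-28)
river: ρ → (-28,11,19)
closes: descent 0, river 22
min |a| on river = 2

2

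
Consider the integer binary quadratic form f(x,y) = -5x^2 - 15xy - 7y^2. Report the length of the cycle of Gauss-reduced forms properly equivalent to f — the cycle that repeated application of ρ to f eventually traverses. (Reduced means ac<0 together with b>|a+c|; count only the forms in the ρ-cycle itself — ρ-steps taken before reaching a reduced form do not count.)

D = 85, ⌊√D⌋ = 9
descent: ρ → (-7,1,3)
descent: ρ → (3,5,-5)  [lands on river]
river: ρ → (-5,5,3)
river: ρ → (3,7,-3)
river: ρ → (-3,5,5)
river: ρ → (5,5,-3)
river: ρ → (-3,7,3)
ρ-cycle length = 6 (tail of 2 descent steps not counted)

6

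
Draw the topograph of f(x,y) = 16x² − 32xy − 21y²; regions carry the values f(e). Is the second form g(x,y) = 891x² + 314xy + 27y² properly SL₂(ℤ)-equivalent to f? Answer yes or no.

D₁ = 2368, D₂ = 2368
river cycle of f (length 6): (-21, 32, 16), (16, 32, -21), (-21, 10, 27), (27, 44, -4), (-4, 44, 27), (27, 10, -21)
river cycle of g (length 6): (27, 10, -21), (-21, 32, 16), (16, 32, -21), (-21, 10, 27), (27, 44, -4), (-4, 44, 27)
cycles coincide ⇒ equivalent

yes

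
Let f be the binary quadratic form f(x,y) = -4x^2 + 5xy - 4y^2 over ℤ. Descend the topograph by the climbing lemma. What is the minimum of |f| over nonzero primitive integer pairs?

translate: b→3 (≡-5 mod 8), so (4,-5,4)→(4,3,3)
flip: (4,3,3)→(3,-3,4)
translate: b→3 (≡-3 mod 6), so (3,-3,4)→(3,3,4)
reduced (well bottom): (3,3,4) with a≤c, −a<b≤a
well minimum |f| = |-3| = 3 (negative-definite)

3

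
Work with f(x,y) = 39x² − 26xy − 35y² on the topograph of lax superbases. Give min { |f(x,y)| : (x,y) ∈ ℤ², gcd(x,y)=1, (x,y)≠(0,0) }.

descent: ρ → (-35,26,39)  [lands on river]
river: ρ → (39,52,-22)
river: ρ → (-22,36,55)
river: ρ → (55,74,-3)
river: ρ → (-3,76,30)
river: ρ → (30,44,-35)
closes: descent 1, river 6
min |a| on river = 3

3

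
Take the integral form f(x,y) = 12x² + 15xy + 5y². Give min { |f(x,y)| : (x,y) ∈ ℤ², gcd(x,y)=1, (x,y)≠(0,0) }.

translate: b→-9 (≡15 mod 24), so (12,15,5)→(12,-9,2)
flip: (12,-9,2)→(2,9,12)
translate: b→1 (≡9 mod 4), so (2,9,12)→(2,1,2)
reduced (well bottom): (2,1,2) with a≤c, −a<b≤a
well minimum = a = 2

2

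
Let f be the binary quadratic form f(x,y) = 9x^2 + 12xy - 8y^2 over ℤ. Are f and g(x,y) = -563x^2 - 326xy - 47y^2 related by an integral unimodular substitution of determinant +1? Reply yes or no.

D₁ = 432, D₂ = 432
river cycle of f (length 8): (-8, 20, 1), (1, 20, -8), (-8, 12, 9), (9, 6, -11), (-11, 16, 4), (4, 16, -11), (-11, 6, 9), (9, 12, -8)
river cycle of g (length 8): (-8, 20, 1), (1, 20, -8), (-8, 12, 9), (9, 6, -11), (-11, 16, 4), (4, 16, -11), (-11, 6, 9), (9, 12, -8)
cycles coincide ⇒ equivalent

yes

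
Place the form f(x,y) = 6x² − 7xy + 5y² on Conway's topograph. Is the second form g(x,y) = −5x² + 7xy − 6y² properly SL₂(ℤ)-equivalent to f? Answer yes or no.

D₁ = -71, D₂ = -71
f: translate: b→5 (≡-7 mod 12), so (6,-7,5)→(6,5,4)
f: flip: (6,5,4)→(4,-5,6)
f: translate: b→3 (≡-5 mod 8), so (4,-5,6)→(4,3,5)
f: reduced (well bottom): (4,3,5) with a≤c, −a<b≤a
g is negative-definite; reduce −g:
−g: translate: b→3 (≡-7 mod 10), so (5,-7,6)→(5,3,4)
−g: flip: (5,3,4)→(4,-3,5)
−g: reduced (well bottom): (4,-3,5) with a≤c, −a<b≤a
flip sign back: reduced form of g is (-4,3,-5)
reduced forms (4, 3, 5) vs (-4, 3, -5) ⇒ inequivalent

no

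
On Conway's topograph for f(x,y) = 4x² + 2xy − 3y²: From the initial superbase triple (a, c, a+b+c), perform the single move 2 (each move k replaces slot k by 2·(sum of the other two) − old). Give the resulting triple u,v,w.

start (4,-3,3) = (f(1,0),f(0,1),f(1,1))
replace slot 2: 2·(4+3) − (-3) = 17 → (4,17,3)

4,17,3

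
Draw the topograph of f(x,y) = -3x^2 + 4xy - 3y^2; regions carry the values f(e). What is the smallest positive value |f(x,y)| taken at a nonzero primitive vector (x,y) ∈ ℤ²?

translate: b→2 (≡-4 mod 6), so (3,-4,3)→(3,2,2)
flip: (3,2,2)→(2,-2,3)
translate: b→2 (≡-2 mod 4), so (2,-2,3)→(2,2,3)
reduced (well bottom): (2,2,3) with a≤c, −a<b≤a
well minimum |f| = |-2| = 2 (negative-definite)

2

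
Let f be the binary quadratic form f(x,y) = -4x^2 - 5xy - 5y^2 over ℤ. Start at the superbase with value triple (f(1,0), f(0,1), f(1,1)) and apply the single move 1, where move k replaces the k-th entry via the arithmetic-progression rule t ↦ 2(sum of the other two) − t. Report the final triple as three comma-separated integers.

start (-4,-5,-14) = (f(1,0),f(0,1),f(1,1))
replace slot 1: 2·((-5)+(-14)) − (-4) = -34 → (-34,-5,-14)

-34,-5,-14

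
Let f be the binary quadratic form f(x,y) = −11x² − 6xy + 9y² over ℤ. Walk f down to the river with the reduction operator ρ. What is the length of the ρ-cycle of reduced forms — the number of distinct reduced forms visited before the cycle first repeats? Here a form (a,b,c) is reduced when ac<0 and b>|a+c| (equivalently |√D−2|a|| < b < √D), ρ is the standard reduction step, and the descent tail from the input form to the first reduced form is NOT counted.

D = 432, ⌊√D⌋ = 20
descent: ρ → (9,6,-11)  [lands on river]
river: ρ → (-11,16,4)
river: ρ → (4,16,-11)
river: ρ → (-11,6,9)
river: ρ → (9,12,-8)
river: ρ → (-8,20,1)
river: ρ → (1,20,-8)
river: ρ → (-8,12,9)
ρ-cycle length = 8 (tail of 1 descent step not counted)

8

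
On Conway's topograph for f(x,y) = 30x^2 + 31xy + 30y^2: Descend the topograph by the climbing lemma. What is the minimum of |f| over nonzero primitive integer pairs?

translate: b→-29 (≡31 mod 60), so (30,31,30)→(30,-29,29)
flip: (30,-29,29)→(29,29,30)
reduced (well bottom): (29,29,30) with a≤c, −a<b≤a
well minimum = a = 29

29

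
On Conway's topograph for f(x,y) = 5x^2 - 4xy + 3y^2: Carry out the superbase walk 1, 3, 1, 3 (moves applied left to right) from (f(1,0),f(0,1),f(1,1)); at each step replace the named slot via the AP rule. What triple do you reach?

start (5,3,4) = (f(1,0),f(0,1),f(1,1))
replace slot 1: 2·(3+4) − 5 = 9 → (9,3,4)
replace slot 3: 2·(9+3) − 4 = 20 → (9,3,20)
replace slot 1: 2·(3+20) − 9 = 37 → (37,3,20)
replace slot 3: 2·(37+3) − 20 = 60 → (37,3,60)

37,3,60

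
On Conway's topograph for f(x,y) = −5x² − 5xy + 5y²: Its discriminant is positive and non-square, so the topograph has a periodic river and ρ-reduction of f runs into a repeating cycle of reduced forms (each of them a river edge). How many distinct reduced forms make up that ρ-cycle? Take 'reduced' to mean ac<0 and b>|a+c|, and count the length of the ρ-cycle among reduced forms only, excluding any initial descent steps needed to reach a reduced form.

D = 125, ⌊√D⌋ = 11
descent: ρ → (5,5,-5)  [lands on river]
river: ρ → (-5,5,5)
ρ-cycle length = 2 (tail of 1 descent step not counted)

2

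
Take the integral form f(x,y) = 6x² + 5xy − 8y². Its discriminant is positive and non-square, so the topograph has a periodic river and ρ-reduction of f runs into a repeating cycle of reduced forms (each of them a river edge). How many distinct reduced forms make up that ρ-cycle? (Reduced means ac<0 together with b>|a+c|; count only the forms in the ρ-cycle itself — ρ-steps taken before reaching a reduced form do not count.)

D = 217, ⌊√D⌋ = 14
river: ρ → (-8,11,3)
river: ρ → (3,13,-4)
river: ρ → (-4,11,6)
river: ρ → (6,13,-2)
river: ρ → (-2,11,12)
river: ρ → (12,13,-1)
river: ρ → (-1,13,12)
river: ρ → (12,11,-2)
river: ρ → (-2,13,6)
river: ρ → (6,11,-4)
river: ρ → (-4,13,3)
river: ρ → (3,11,-8)
river: ρ → (-8,5,6)
river: ρ → (6,7,-7)
river: ρ → (-7,7,6)
river: ρ → (6,5,-8)
ρ-cycle length = 16 (tail of 0 descent steps not counted)

16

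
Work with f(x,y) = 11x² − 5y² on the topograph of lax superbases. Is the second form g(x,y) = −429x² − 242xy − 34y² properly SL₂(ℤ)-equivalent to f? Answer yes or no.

D₁ = 220, D₂ = 220
river cycle of f (length 4): (-5, 10, 6), (6, 14, -1), (-1, 14, 6), (6, 10, -5)
river cycle of g (length 4): (-5, 10, 6), (6, 14, -1), (-1, 14, 6), (6, 10, -5)
cycles coincide ⇒ equivalent

yes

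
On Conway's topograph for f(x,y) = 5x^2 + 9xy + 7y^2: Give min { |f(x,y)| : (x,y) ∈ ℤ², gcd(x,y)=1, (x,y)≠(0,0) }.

translate: b→-1 (≡9 mod 10), so (5,9,7)→(5,-1,3)
flip: (5,-1,3)→(3,1,5)
reduced (well bottom): (3,1,5) with a≤c, −a<b≤a
well minimum = a = 3

3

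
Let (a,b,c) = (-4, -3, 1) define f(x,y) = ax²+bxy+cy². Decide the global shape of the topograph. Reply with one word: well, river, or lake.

D = b²−4ac = (-3)² − 4·(-4)·1 = 25
D = 5² is a perfect square ⇒ form factors over ℤ ⇒ lakes

lake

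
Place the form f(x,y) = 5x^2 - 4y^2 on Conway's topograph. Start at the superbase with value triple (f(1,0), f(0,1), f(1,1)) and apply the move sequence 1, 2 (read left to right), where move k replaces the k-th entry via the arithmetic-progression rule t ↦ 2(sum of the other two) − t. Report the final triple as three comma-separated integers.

start (5,-4,1) = (f(1,0),f(0,1),f(1,1))
replace slot 1: 2·((-4)+1) − 5 = -11 → (-11,-4,1)
replace slot 2: 2·((-11)+1) − (-4) = -16 → (-11,-16,1)

-11,-16,1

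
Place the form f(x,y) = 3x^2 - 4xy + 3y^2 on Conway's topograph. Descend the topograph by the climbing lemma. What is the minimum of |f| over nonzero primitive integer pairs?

translate: b→2 (≡-4 mod 6), so (3,-4,3)→(3,2,2)
flip: (3,2,2)→(2,-2,3)
translate: b→2 (≡-2 mod 4), so (2,-2,3)→(2,2,3)
reduced (well bottom): (2,2,3) with a≤c, −a<b≤a
well minimum = a = 2

2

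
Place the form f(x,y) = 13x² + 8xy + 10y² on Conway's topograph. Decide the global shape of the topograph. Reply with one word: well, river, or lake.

D = b²−4ac = 8² − 4·13·10 = -456
D < 0 ⇒ definite ⇒ every region one sign ⇒ single well

well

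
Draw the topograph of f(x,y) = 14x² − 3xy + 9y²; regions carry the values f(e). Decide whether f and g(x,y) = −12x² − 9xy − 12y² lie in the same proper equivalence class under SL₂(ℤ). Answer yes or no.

D₁ = -495, D₂ = -495
f: flip: (14,-3,9)→(9,3,14)
f: reduced (well bottom): (9,3,14) with a≤c, −a<b≤a
g is negative-definite; reduce −g:
−g: reduced (well bottom): (12,9,12) with a≤c, −a<b≤a
flip sign back: reduced form of g is (-12,-9,-12)
reduced forms (9, 3, 14) vs (-12, -9, -12) ⇒ inequivalent

no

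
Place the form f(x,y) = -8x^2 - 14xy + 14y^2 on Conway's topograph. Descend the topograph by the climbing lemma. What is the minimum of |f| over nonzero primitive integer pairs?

descent: ρ → (14,14,-8)  [lands on river]
river: ρ → (-8,18,10)
river: ρ → (10,22,-4)
river: ρ → (-4,18,20)
river: ρ → (20,22,-2)
river: ρ → (-2,22,20)
river: ρ → (20,18,-4)
river: ρ → (-4,22,10)
river: ρ → (10,18,-8)
river: ρ → (-8,14,14)
closes: descent 1, river 10
min |a| on river = 2

2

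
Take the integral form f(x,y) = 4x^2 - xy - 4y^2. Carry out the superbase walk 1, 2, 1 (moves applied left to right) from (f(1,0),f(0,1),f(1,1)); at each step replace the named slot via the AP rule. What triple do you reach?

start (4,-4,-1) = (f(1,0),f(0,1),f(1,1))
replace slot 1: 2·((-4)+(-1)) − 4 = -14 → (-14,-4,-1)
replace slot 2: 2·((-14)+(-1)) − (-4) = -26 → (-14,-26,-1)
replace slot 1: 2·((-26)+(-1)) − (-14) = -40 → (-40,-26,-1)

-40,-26,-1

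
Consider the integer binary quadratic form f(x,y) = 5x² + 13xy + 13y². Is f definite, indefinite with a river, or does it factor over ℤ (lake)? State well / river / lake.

D = b²−4ac = 13² − 4·5·13 = -91
D < 0 ⇒ definite ⇒ every region one sign ⇒ single well

well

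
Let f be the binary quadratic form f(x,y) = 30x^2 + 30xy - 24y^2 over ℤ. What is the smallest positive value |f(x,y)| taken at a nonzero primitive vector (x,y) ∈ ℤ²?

river: ρ → (-24,18,36)
river: ρ → (36,54,-6)
river: ρ → (-6,54,36)
river: ρ → (36,18,-24)
river: ρ → (-24,30,30)
river: ρ → (30,30,-24)
closes: descent 0, river 6
min |a| on river = 6

6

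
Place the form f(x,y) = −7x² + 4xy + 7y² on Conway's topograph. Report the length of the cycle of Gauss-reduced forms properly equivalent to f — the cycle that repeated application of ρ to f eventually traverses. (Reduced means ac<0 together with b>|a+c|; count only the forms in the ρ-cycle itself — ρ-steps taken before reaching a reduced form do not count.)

D = 212, ⌊√D⌋ = 14
river: ρ → (7,10,-4)
river: ρ → (-4,14,1)
river: ρ → (1,14,-4)
river: ρ → (-4,10,7)
river: ρ → (7,4,-7)
river: ρ → (-7,10,4)
river: ρ → (4,14,-1)
river: ρ → (-1,14,4)
river: ρ → (4,10,-7)
river: ρ → (-7,4,7)
ρ-cycle length = 10 (tail of 0 descent steps not counted)

10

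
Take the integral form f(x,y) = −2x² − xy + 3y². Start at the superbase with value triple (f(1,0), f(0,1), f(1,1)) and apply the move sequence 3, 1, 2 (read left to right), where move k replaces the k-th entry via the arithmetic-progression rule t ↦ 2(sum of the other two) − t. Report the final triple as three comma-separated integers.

start (-2,3,0) = (f(1,0),f(0,1),f(1,1))
replace slot 3: 2·((-2)+3) − 0 = 2 → (-2,3,2)
replace slot 1: 2·(3+2) − (-2) = 12 → (12,3,2)
replace slot 2: 2·(12+2) − 3 = 25 → (12,25,2)

12,25,2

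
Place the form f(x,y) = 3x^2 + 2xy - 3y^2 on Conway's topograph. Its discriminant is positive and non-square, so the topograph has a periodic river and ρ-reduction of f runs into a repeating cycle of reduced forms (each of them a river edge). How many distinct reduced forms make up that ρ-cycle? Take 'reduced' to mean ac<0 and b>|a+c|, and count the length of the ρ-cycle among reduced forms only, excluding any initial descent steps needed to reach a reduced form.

D = 40, ⌊√D⌋ = 6
river: ρ → (-3,4,2)
river: ρ → (2,4,-3)
river: ρ → (-3,2,3)
river: ρ → (3,4,-2)
river: ρ → (-2,4,3)
river: ρ → (3,2,-3)
ρ-cycle length = 6 (tail of 0 descent steps not counted)

6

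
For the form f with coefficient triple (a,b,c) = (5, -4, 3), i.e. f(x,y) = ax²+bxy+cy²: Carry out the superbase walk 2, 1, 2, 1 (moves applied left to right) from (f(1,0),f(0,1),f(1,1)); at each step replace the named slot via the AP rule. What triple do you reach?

start (5,3,4) = (f(1,0),f(0,1),f(1,1))
replace slot 2: 2·(5+4) − 3 = 15 → (5,15,4)
replace slot 1: 2·(15+4) − 5 = 33 → (33,15,4)
replace slot 2: 2·(33+4) − 15 = 59 → (33,59,4)
replace slot 1: 2·(59+4) − 33 = 93 → (93,59,4)

93,59,4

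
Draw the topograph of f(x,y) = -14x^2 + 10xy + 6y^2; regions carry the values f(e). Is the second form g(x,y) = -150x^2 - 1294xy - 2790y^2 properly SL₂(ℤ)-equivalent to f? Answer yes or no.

D₁ = 436, D₂ = 436
river cycle of f (length 14): (6, 14, -10), (-10, 6, 10), (10, 14, -6), (-6, 10, 14), (14, 18, -2), (-2, 18, 14), (14, 10, -6), (-6, 14, 10), (10, 6, -10), (-10, 14, 6), … (4 more)
river cycle of g (length 14): (-14, 10, 6), (6, 14, -10), (-10, 6, 10), (10, 14, -6), (-6, 10, 14), (14, 18, -2), (-2, 18, 14), (14, 10, -6), (-6, 14, 10), (10, 6, -10), … (4 more)
cycles coincide ⇒ equivalent

yes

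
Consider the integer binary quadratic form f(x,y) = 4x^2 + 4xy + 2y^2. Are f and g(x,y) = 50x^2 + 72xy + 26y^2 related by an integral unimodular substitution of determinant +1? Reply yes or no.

D₁ = -16, D₂ = -16
f: flip: (4,4,2)→(2,-4,4)
f: translate: b→0 (≡-4 mod 4), so (2,-4,4)→(2,0,2)
f: reduced (well bottom): (2,0,2) with a≤c, −a<b≤a
g: translate: b→-28 (≡72 mod 100), so (50,72,26)→(50,-28,4)
g: flip: (50,-28,4)→(4,28,50)
g: translate: b→4 (≡28 mod 8), so (4,28,50)→(4,4,2)
g: flip: (4,4,2)→(2,-4,4)
g: translate: b→0 (≡-4 mod 4), so (2,-4,4)→(2,0,2)
g: reduced (well bottom): (2,0,2) with a≤c, −a<b≤a
reduced forms (2, 0, 2) vs (2, 0, 2) ⇒ equivalent

yes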